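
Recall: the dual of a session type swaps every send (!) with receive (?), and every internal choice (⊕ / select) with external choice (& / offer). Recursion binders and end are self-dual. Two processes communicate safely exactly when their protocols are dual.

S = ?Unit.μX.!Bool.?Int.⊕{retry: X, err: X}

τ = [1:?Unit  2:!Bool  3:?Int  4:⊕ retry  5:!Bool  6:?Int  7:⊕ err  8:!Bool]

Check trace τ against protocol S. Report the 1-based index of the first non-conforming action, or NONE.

NONE

[1] ?Unit  match  state: μX.…
[2] !Bool  match  state: ?Int.⊕{retry: μX.…, err: μX.…}
[3] ?Int  match  state: ⊕{retry: μX.…, err: μX.…}
[4] ⊕ retry  match  state: μX.…
[5] !Bool  match  state: ?Int.⊕{retry: μX.…, err: μX.…}
[6] ?Int  match  state: ⊕{retry: μX.…, err: μX.…}
[7] ⊕ err  match  state: μX.…
[8] !Bool  match  state: ?Int.⊕{retry: μX.…, err: μX.…}
all 8 steps conform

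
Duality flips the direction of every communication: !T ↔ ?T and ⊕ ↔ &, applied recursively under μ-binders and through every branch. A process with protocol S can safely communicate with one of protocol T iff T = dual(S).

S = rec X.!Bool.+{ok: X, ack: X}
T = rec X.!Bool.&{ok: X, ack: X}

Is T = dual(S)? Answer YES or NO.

rec X ‖ rec X  ✓ (μ self-dual)
  !Bool ‖ !Bool  ✗ same direction on both sides — not dual

NO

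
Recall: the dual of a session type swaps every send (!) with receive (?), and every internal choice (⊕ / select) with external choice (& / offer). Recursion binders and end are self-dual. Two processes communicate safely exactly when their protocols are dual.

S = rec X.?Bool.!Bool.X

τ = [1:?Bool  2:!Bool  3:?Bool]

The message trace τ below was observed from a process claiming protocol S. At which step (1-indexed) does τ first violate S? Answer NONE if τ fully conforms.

NONE

step 1: ?Bool  ✓  now at !Bool.rec X.…
step 2: !Bool  ✓  now at rec X.…
step 3: ?Bool  ✓  now at !Bool.rec X.…
trace exhausted — no violation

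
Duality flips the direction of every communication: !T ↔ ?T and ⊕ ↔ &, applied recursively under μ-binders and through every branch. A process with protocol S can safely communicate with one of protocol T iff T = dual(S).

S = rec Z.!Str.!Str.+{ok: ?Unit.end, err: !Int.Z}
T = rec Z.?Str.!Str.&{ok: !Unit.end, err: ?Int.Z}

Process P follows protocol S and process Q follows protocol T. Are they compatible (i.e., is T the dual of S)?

NO

rec Z vs rec Z  match (rec unchanged)
  !Str vs ?Str  match
    !Str vs !Str  ✗ same direction on both sides — not dual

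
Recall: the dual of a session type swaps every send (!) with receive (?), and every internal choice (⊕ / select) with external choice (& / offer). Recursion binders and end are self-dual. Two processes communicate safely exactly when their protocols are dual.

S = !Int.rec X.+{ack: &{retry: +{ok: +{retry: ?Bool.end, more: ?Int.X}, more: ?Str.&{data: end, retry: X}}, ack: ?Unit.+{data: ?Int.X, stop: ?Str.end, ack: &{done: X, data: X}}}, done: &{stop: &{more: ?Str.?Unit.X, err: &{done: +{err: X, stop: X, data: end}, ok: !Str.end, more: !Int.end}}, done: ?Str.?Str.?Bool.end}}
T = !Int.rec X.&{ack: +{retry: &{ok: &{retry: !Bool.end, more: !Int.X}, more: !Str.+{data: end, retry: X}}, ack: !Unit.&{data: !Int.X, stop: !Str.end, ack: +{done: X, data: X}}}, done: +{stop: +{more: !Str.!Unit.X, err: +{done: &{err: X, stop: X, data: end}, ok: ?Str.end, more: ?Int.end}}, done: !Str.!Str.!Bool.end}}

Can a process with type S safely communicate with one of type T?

NO

!Int | !Int  ✗ same direction on both sides — not dual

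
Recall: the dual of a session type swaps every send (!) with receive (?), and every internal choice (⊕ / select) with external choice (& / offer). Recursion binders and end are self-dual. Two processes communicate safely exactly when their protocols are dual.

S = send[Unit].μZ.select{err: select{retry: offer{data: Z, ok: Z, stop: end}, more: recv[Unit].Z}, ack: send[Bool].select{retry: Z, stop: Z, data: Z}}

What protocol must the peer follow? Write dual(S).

recv[Unit].μZ.offer{err: offer{retry: select{data: Z, ok: Z, stop: end}, more: send[Unit].Z}, ack: recv[Bool].offer{retry: Z, stop: Z, data: Z}}

send[Unit] ↦ recv[Unit]
  μZ ↦ μZ  (rec unchanged)
    select{err,ack} ↦ offer{err,ack}  (internal→external)
      • err:
        select{retry,more} ↦ offer{retry,more}  (internal→external)
          • retry:
            offer{data,ok,stop} ↦ select{data,ok,stop}  (&→⊕)
              • data:
                Z self-dual
              • ok:
                Z self-dual
              • stop:
                end self-dual
          • more:
            recv[Unit] ↦ send[Unit]
              Z self-dual
      • ack:
        send[Bool] ↦ recv[Bool]
          select{retry,stop,data} ↦ offer{retry,stop,data}  (internal→external)
            • retry:
              Z self-dual
            • stop:
              Z self-dual
            • data:
              Z self-dual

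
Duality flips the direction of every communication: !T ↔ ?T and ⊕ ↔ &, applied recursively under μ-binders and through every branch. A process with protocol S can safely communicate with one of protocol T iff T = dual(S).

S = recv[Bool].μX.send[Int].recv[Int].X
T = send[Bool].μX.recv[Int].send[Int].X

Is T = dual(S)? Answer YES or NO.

recv[Bool] ‖ send[Bool]  ✓
  μX ‖ μX  ✓ (rec unchanged)
    send[Int] ‖ recv[Int]  ✓
      recv[Int] ‖ send[Int]  ✓
        X ‖ X  ✓

YES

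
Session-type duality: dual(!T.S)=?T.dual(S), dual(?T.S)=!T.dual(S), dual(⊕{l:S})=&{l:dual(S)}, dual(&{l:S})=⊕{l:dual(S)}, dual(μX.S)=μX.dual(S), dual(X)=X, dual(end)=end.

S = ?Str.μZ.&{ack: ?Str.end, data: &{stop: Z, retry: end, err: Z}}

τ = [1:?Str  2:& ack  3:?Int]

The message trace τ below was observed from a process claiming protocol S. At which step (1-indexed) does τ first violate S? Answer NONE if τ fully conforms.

step 1: ?Str  match  residual = μZ.…
step 2: & ack  match  residual = ?Str.end
step 3: got ?Int, protocol expects ?Str  ✗

3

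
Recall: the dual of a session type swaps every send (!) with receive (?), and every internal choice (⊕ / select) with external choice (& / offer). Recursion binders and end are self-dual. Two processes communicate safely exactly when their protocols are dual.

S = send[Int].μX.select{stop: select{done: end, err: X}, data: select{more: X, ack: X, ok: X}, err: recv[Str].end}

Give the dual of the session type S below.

send[Int] = recv[Int]
  μX = μX  (rec unchanged)
    select{stop,data,err} = offer{stop,data,err}  (internal→external)
      [stop]
        select{done,err} = offer{done,err}  (internal→external)
          [done]
            end ↦ end
          [err]
            X ↦ X
      [data]
        select{more,ack,ok} = offer{more,ack,ok}  (internal→external)
          [more]
            X ↦ X
          [ack]
            X ↦ X
          [ok]
            X ↦ X
      [err]
        recv[Str] = send[Str]
          end ↦ end

recv[Int].μX.offer{stop: offer{done: end, err: X}, data: offer{more: X, ack: X, ok: X}, err: send[Str].end}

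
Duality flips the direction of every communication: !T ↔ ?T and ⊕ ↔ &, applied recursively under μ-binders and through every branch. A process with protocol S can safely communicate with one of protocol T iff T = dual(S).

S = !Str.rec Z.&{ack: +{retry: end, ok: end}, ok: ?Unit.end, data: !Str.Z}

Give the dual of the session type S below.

?Str.rec Z.+{ack: &{retry: end, ok: end}, ok: !Unit.end, data: ?Str.Z}

!Str = ?Str
  rec Z = rec Z  (binder kept)
    &{ack,ok,data} = +{ack,ok,data}  (external→internal)
      case ack:
        +{retry,ok} = &{retry,ok}  (select→offer)
          case retry:
            end ↦ end
          case ok:
            end ↦ end
      case ok:
        ?Unit = !Unit
          end ↦ end
      case data:
        !Str = ?Str
          Z ↦ Z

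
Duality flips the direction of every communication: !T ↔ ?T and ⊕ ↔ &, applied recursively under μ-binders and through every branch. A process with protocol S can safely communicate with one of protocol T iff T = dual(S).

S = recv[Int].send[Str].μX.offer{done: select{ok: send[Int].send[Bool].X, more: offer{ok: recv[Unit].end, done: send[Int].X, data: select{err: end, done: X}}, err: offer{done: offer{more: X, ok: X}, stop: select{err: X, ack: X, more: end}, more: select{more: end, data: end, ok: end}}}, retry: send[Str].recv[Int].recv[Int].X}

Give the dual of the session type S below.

recv[Int] ↦ send[Int]
  send[Str] ↦ recv[Str]
    μX ↦ μX  (μ self-dual)
      offer{done,retry} ↦ select{done,retry}  (offer→select)
        case done:
          select{ok,more,err} ↦ offer{ok,more,err}  (⊕→&)
            case ok:
              send[Int] ↦ recv[Int]
                send[Bool] ↦ recv[Bool]
                  X ↦ X
            case more:
              offer{ok,done,data} ↦ select{ok,done,data}  (offer→select)
                case ok:
                  recv[Unit] ↦ send[Unit]
                    end ↦ end
                case done:
                  send[Int] ↦ recv[Int]
                    X ↦ X
                case data:
                  select{err,done} ↦ offer{err,done}  (⊕→&)
                    case err:
                      end ↦ end
                    case done:
                      X ↦ X
            case err:
              offer{done,stop,more} ↦ select{done,stop,more}  (offer→select)
                case done:
                  offer{more,ok} ↦ select{more,ok}  (offer→select)
                    case more:
                      X ↦ X
                    case ok:
                      X ↦ X
                case stop:
                  select{err,ack,more} ↦ offer{err,ack,more}  (⊕→&)
                    case err:
                      X ↦ X
                    case ack:
                      X ↦ X
                    case more:
                      end ↦ end
                case more:
                  select{more,data,ok} ↦ offer{more,data,ok}  (⊕→&)
                    case more:
                      end ↦ end
                    case data:
                      end ↦ end
                    case ok:
                      end ↦ end
        case retry:
          send[Str] ↦ recv[Str]
            recv[Int] ↦ send[Int]
              recv[Int] ↦ send[Int]
                X ↦ X

send[Int].recv[Str].μX.select{done: offer{ok: recv[Int].recv[Bool].X, more: select{ok: send[Unit].end, done: recv[Int].X, data: offer{err: end, done: X}}, err: select{done: select{more: X, ok: X}, stop: offer{err: X, ack: X, more: end}, more: offer{more: end, data: end, ok: end}}}, retry: recv[Str].send[Int].send[Int].X}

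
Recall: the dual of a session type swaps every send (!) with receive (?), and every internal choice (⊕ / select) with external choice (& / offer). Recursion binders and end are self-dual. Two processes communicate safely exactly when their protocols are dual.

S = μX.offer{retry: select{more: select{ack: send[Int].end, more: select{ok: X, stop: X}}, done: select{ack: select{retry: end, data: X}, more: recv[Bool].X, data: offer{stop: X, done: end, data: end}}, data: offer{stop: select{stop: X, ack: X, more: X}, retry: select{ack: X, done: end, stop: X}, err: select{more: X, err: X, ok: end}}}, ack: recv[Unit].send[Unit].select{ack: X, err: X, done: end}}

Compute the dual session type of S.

μX.select{retry: offer{more: offer{ack: recv[Int].end, more: offer{ok: X, stop: X}}, done: offer{ack: offer{retry: end, data: X}, more: send[Bool].X, data: select{stop: X, done: end, data: end}}, data: select{stop: offer{stop: X, ack: X, more: X}, retry: offer{ack: X, done: end, stop: X}, err: offer{more: X, err: X, ok: end}}}, ack: send[Unit].recv[Unit].offer{ack: X, err: X, done: end}}

μX ↦ μX  (rec unchanged)
  offer{retry,ack} ↦ select{retry,ack}  (external→internal)
    [retry]
      select{more,done,data} ↦ offer{more,done,data}  (select→offer)
        [more]
          select{ack,more} ↦ offer{ack,more}  (select→offer)
            [ack]
              send[Int] ↦ recv[Int]
                end ↦ end
            [more]
              select{ok,stop} ↦ offer{ok,stop}  (select→offer)
                [ok]
                  X ↦ X
                [stop]
                  X ↦ X
        [done]
          select{ack,more,data} ↦ offer{ack,more,data}  (select→offer)
            [ack]
              select{retry,data} ↦ offer{retry,data}  (select→offer)
                [retry]
                  end ↦ end
                [data]
                  X ↦ X
            [more]
              recv[Bool] ↦ send[Bool]
                X ↦ X
            [data]
              offer{stop,done,data} ↦ select{stop,done,data}  (external→internal)
                [stop]
                  X ↦ X
                [done]
                  end ↦ end
                [data]
                  end ↦ end
        [data]
          offer{stop,retry,err} ↦ select{stop,retry,err}  (external→internal)
            [stop]
              select{stop,ack,more} ↦ offer{stop,ack,more}  (select→offer)
                [stop]
                  X ↦ X
                [ack]
                  X ↦ X
                [more]
                  X ↦ X
            [retry]
              select{ack,done,stop} ↦ offer{ack,done,stop}  (select→offer)
                [ack]
                  X ↦ X
                [done]
                  end ↦ end
                [stop]
                  X ↦ X
            [err]
              select{more,err,ok} ↦ offer{more,err,ok}  (select→offer)
                [more]
                  X ↦ X
                [err]
                  X ↦ X
                [ok]
                  end ↦ end
    [ack]
      recv[Unit] ↦ send[Unit]
        send[Unit] ↦ recv[Unit]
          select{ack,err,done} ↦ offer{ack,err,done}  (select→offer)
            [ack]
              X ↦ X
            [err]
              X ↦ X
            [done]
              end ↦ end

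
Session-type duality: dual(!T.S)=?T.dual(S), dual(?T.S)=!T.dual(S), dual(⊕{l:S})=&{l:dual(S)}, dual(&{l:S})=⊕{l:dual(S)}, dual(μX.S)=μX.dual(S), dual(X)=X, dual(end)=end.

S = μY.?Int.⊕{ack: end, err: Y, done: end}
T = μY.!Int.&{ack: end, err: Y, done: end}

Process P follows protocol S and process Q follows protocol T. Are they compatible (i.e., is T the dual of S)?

μY | μY  ✓ (μ self-dual)
  ?Int | !Int  ✓
    ⊕{ack,err,done} | &{ack,err,done}  ✓ label sets agree
      • ack:
        end | end  ✓
      • err:
        Y | Y  ✓
      • done:
        end | end  ✓

YES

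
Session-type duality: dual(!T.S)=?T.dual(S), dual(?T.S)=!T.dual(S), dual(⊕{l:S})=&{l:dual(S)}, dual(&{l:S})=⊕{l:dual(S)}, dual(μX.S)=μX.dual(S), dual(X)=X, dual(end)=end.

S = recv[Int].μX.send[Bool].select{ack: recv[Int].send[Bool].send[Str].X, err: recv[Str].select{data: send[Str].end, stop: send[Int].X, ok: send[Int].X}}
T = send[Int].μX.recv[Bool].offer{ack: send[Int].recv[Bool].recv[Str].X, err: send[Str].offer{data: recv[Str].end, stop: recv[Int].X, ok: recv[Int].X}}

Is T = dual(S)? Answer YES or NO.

YES

recv[Int] ‖ send[Int]  ok
  μX ‖ μX  ok (binder kept)
    send[Bool] ‖ recv[Bool]  ok
      select{ack,err} ‖ offer{ack,err}  ok same labels
        case ack:
          recv[Int] ‖ send[Int]  ok
            send[Bool] ‖ recv[Bool]  ok
              send[Str] ‖ recv[Str]  ok
                X ‖ X  ok
        case err:
          recv[Str] ‖ send[Str]  ok
            select{data,stop,ok} ‖ offer{data,stop,ok}  ok same labels
              case data:
                send[Str] ‖ recv[Str]  ok
                  end ‖ end  ok
              case stop:
                send[Int] ‖ recv[Int]  ok
                  X ‖ X  ok
              case ok:
                send[Int] ‖ recv[Int]  ok
                  X ‖ X  ok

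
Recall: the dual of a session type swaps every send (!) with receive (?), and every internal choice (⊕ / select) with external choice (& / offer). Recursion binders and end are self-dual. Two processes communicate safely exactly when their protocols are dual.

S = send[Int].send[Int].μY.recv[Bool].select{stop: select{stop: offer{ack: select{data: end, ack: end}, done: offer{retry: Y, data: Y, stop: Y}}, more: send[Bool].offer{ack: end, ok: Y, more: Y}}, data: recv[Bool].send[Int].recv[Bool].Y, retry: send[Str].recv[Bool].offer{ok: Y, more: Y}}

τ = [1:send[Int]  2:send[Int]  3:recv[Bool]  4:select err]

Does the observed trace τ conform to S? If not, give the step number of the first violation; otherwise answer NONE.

4

@1 send[Int]  ok  now at send[Int].μY.…
@2 send[Int]  ok  now at μY.…
@3 recv[Bool]  ok  now at select{stop: select{stop: offer{ack: select{data: end, ack: end}, done: offer{retry: μY.…, data: μY.…, stop: μY.…}}, more: send[Bool].offer{ack: end, ok: μY.…, more: μY.…}}, data: recv[Bool].send[Int].recv[Bool].μY.…, retry: send[Str].recv[Bool].offer{ok: μY.…, more: μY.…}}
@4 got select err, protocol expects select stop or select data or select retry  ✗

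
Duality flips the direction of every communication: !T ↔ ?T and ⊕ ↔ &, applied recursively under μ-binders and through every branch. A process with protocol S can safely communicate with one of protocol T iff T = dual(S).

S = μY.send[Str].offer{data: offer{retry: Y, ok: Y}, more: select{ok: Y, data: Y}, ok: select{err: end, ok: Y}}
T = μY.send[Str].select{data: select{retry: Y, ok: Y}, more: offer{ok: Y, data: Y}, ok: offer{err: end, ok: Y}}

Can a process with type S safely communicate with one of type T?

μY ‖ μY  ✓ (binder kept)
  send[Str] ‖ send[Str]  ✗ same direction on both sides — not dual

NO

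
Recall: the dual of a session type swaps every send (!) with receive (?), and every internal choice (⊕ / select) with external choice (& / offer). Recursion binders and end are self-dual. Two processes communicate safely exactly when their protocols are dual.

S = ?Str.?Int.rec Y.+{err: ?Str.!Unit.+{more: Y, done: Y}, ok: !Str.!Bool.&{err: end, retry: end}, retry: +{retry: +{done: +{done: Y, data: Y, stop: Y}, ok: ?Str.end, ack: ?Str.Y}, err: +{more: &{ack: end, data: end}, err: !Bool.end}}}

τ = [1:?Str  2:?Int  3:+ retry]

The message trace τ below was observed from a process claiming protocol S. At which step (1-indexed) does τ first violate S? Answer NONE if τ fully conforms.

NONE

step 1: ?Str  match  state: ?Int.rec Y.…
step 2: ?Int  match  state: rec Y.…
step 3: + retry  match  state: +{retry: +{done: +{done: rec Y.…, data: rec Y.…, stop: rec Y.…}, ok: ?Str.end, ack: ?Str.rec Y.…}, err: +{more: &{ack: end, data: end}, err: !Bool.end}}
τ conforms to S (length 3)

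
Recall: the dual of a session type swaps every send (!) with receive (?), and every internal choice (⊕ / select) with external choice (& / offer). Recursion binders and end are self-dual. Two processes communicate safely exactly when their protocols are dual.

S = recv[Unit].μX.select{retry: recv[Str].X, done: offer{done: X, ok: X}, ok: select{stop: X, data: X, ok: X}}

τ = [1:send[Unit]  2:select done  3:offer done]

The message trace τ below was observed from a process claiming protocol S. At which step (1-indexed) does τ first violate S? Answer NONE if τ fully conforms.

@1 got send[Unit], protocol expects recv[Unit]  ✗

1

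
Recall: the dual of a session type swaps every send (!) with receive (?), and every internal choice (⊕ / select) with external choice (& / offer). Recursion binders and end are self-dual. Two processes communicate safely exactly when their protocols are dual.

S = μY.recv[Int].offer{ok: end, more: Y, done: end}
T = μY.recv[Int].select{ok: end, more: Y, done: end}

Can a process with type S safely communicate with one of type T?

μY vs μY  ✓ (binder kept)
  recv[Int] vs recv[Int]  ✗ same direction on both sides — not dual

NO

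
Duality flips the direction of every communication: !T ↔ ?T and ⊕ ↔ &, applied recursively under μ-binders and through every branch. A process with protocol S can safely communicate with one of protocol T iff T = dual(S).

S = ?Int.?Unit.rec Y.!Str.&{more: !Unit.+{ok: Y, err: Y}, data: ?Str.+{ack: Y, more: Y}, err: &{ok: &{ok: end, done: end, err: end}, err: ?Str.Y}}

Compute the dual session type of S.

?Int = !Int
  ?Unit = !Unit
    rec Y = rec Y  (binder kept)
      !Str = ?Str
        &{more,data,err} = +{more,data,err}  (external→internal)
          [more]
            !Unit = ?Unit
              +{ok,err} = &{ok,err}  (internal→external)
                [ok]
                  Y ↦ Y
                [err]
                  Y ↦ Y
          [data]
            ?Str = !Str
              +{ack,more} = &{ack,more}  (internal→external)
                [ack]
                  Y ↦ Y
                [more]
                  Y ↦ Y
          [err]
            &{ok,err} = +{ok,err}  (external→internal)
              [ok]
                &{ok,done,err} = +{ok,done,err}  (external→internal)
                  [ok]
                    end ↦ end
                  [done]
                    end ↦ end
                  [err]
                    end ↦ end
              [err]
                ?Str = !Str
                  Y ↦ Y

!Int.!Unit.rec Y.?Str.+{more: ?Unit.&{ok: Y, err: Y}, data: !Str.&{ack: Y, more: Y}, err: +{ok: +{ok: end, done: end, err: end}, err: !Str.Y}}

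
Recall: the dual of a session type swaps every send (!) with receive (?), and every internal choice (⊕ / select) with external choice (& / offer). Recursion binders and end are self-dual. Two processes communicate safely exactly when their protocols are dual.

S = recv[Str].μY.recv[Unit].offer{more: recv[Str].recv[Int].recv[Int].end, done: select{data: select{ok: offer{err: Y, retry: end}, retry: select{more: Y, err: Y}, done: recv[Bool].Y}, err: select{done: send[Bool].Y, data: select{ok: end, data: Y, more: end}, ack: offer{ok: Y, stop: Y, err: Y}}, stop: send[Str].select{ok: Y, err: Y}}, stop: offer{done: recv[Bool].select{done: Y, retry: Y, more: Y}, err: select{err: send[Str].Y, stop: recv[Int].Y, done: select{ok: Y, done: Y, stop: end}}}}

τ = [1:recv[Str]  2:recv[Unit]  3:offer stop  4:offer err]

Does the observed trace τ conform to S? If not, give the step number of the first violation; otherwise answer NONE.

[1] recv[Str]  ✓  cont: μY.…
[2] recv[Unit]  ✓  cont: offer{more: recv[Str].recv[Int].recv[Int].end, done: select{data: select{ok: offer{err: μY.…, retry: end}, retry: select{more: μY.…, err: μY.…}, done: recv[Bool].μY.…}, err: select{done: send[Bool].μY.…, data: select{ok: end, data: μY.…, more: end}, ack: offer{ok: μY.…, stop: μY.…, err: μY.…}}, stop: send[Str].select{ok: μY.…, err: μY.…}}, stop: offer{done: recv[Bool].select{done: μY.…, retry: μY.…, more: μY.…}, err: select{err: send[Str].μY.…, stop: recv[Int].μY.…, done: select{ok: μY.…, done: μY.…, stop: end}}}}
[3] offer stop  ✓  cont: offer{done: recv[Bool].select{done: μY.…, retry: μY.…, more: μY.…}, err: select{err: send[Str].μY.…, stop: recv[Int].μY.…, done: select{ok: μY.…, done: μY.…, stop: end}}}
[4] offer err  ✓  cont: select{err: send[Str].μY.…, stop: recv[Int].μY.…, done: select{ok: μY.…, done: μY.…, stop: end}}
trace exhausted — no violation

NONE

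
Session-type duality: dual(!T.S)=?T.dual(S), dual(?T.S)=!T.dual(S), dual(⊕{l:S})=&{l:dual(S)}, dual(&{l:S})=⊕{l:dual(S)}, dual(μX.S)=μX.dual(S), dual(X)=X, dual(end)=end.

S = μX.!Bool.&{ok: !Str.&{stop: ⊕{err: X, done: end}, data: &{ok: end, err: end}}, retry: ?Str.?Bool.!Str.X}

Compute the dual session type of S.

μX.?Bool.⊕{ok: ?Str.⊕{stop: &{err: X, done: end}, data: ⊕{ok: end, err: end}}, retry: !Str.!Bool.?Str.X}

μX ↦ μX  (rec unchanged)
  !Bool ↦ ?Bool
    &{ok,retry} ↦ ⊕{ok,retry}  (external→internal)
      • ok:
        !Str ↦ ?Str
          &{stop,data} ↦ ⊕{stop,data}  (external→internal)
            • stop:
              ⊕{err,done} ↦ &{err,done}  (⊕→&)
                • err:
                  dual(X) = X
                • done:
                  dual(end) = end
            • data:
              &{ok,err} ↦ ⊕{ok,err}  (external→internal)
                • ok:
                  dual(end) = end
                • err:
                  dual(end) = end
      • retry:
        ?Str ↦ !Str
          ?Bool ↦ !Bool
            !Str ↦ ?Str
              dual(X) = X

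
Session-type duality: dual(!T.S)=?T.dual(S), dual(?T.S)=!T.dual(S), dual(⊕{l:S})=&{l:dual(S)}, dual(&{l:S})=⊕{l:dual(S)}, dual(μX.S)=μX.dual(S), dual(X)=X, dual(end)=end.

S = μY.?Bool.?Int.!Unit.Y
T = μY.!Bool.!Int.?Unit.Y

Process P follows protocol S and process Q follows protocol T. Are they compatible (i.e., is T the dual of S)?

μY vs μY  ok (μ self-dual)
  ?Bool vs !Bool  ok
    ?Int vs !Int  ok
      !Unit vs ?Unit  ok
        Y vs Y  ok

YES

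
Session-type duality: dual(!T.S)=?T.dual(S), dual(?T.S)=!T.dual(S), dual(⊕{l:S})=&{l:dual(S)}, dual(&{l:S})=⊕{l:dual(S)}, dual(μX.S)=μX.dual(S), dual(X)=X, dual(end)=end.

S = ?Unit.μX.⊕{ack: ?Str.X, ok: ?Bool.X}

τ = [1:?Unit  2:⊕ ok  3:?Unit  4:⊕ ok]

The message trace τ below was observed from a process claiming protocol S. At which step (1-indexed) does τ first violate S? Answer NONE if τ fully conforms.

step 1: ?Unit  match  cont: μX.…
step 2: ⊕ ok  match  cont: ?Bool.μX.…
step 3: got ?Unit, protocol expects ?Bool  ✗

3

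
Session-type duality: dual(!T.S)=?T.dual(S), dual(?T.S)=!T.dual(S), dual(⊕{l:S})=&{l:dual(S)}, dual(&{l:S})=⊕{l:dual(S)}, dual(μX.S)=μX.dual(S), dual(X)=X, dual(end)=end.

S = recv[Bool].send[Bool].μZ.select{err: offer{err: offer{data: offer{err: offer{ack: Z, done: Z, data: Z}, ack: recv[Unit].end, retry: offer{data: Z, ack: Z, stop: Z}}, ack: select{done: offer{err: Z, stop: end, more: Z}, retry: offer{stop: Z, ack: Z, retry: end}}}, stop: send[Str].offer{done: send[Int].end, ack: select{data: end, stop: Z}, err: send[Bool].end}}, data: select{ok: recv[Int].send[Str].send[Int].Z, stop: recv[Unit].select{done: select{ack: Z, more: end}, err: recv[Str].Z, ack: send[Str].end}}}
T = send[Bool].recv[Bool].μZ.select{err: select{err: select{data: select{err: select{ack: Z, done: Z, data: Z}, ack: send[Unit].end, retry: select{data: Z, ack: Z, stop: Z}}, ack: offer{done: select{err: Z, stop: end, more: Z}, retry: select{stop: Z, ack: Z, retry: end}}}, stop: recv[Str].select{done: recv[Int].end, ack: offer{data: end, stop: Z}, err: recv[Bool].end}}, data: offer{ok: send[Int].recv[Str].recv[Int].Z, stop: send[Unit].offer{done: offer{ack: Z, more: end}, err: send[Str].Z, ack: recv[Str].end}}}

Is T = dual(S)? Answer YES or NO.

recv[Bool] ‖ send[Bool]  ✓
  send[Bool] ‖ recv[Bool]  ✓
    μZ ‖ μZ  ✓ (rec unchanged)
      select{err,data} ‖ select{err,data}  ✗ choice polarity not flipped — not dual

NO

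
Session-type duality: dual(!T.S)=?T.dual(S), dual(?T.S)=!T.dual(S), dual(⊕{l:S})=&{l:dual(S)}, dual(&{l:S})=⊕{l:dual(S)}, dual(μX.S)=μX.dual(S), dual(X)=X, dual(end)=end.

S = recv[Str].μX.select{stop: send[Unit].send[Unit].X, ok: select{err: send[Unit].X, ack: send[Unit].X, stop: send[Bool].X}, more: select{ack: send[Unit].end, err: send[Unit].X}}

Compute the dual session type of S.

send[Str].μX.offer{stop: recv[Unit].recv[Unit].X, ok: offer{err: recv[Unit].X, ack: recv[Unit].X, stop: recv[Bool].X}, more: offer{ack: recv[Unit].end, err: recv[Unit].X}}

recv[Str] = send[Str]
  μX = μX  (rec unchanged)
    select{stop,ok,more} = offer{stop,ok,more}  (select→offer)
      [stop]
        send[Unit] = recv[Unit]
          send[Unit] = recv[Unit]
            X self-dual
      [ok]
        select{err,ack,stop} = offer{err,ack,stop}  (select→offer)
          [err]
            send[Unit] = recv[Unit]
              X self-dual
          [ack]
            send[Unit] = recv[Unit]
              X self-dual
          [stop]
            send[Bool] = recv[Bool]
              X self-dual
      [more]
        select{ack,err} = offer{ack,err}  (select→offer)
          [ack]
            send[Unit] = recv[Unit]
              end self-dual
          [err]
            send[Unit] = recv[Unit]
              X self-dual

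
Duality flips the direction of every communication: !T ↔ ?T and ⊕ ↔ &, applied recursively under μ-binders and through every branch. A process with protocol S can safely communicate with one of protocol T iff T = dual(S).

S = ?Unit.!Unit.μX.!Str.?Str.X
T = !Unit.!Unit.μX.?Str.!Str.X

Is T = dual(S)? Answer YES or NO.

?Unit ‖ !Unit  match
  !Unit ‖ !Unit  ✗ same direction on both sides — not dual

NO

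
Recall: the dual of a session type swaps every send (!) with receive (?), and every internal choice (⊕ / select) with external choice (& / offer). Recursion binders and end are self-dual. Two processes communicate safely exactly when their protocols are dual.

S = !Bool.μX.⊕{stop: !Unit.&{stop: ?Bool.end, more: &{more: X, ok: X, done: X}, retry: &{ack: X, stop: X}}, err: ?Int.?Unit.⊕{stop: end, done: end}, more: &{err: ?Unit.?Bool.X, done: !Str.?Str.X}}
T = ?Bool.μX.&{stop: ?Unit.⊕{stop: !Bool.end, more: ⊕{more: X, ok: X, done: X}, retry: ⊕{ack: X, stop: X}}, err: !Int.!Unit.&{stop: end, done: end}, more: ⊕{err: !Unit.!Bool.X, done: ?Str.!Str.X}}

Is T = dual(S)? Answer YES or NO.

YES

!Bool ‖ ?Bool  ✓
  μX ‖ μX  ✓ (rec unchanged)
    ⊕{stop,err,more} ‖ &{stop,err,more}  ✓ same labels
      • stop:
        !Unit ‖ ?Unit  ✓
          &{stop,more,retry} ‖ ⊕{stop,more,retry}  ✓ same labels
            • stop:
              ?Bool ‖ !Bool  ✓
                end ‖ end  ✓
            • more:
              &{more,ok,done} ‖ ⊕{more,ok,done}  ✓ same labels
                • more:
                  X ‖ X  ✓
                • ok:
                  X ‖ X  ✓
                • done:
                  X ‖ X  ✓
            • retry:
              &{ack,stop} ‖ ⊕{ack,stop}  ✓ same labels
                • ack:
                  X ‖ X  ✓
                • stop:
                  X ‖ X  ✓
      • err:
        ?Int ‖ !Int  ✓
          ?Unit ‖ !Unit  ✓
            ⊕{stop,done} ‖ &{stop,done}  ✓ same labels
              • stop:
                end ‖ end  ✓
              • done:
                end ‖ end  ✓
      • more:
        &{err,done} ‖ ⊕{err,done}  ✓ same labels
          • err:
            ?Unit ‖ !Unit  ✓
              ?Bool ‖ !Bool  ✓
                X ‖ X  ✓
          • done:
            !Str ‖ ?Str  ✓
              ?Str ‖ !Str  ✓
                X ‖ X  ✓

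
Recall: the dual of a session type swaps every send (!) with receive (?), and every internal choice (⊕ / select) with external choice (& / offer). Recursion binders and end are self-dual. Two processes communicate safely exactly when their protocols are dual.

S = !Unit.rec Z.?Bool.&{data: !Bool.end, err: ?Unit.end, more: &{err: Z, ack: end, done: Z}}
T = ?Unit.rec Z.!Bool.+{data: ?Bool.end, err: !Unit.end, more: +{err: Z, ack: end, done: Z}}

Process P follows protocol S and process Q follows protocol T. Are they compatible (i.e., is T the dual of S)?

YES

!Unit vs ?Unit  ok
  rec Z vs rec Z  ok (binder kept)
    ?Bool vs !Bool  ok
      &{data,err,more} vs +{data,err,more}  ok labels match
        [data]
          !Bool vs ?Bool  ok
            end vs end  ok
        [err]
          ?Unit vs !Unit  ok
            end vs end  ok
        [more]
          &{err,ack,done} vs +{err,ack,done}  ok labels match
            [err]
              Z vs Z  ok
            [ack]
              end vs end  ok
            [done]
              Z vs Z  ok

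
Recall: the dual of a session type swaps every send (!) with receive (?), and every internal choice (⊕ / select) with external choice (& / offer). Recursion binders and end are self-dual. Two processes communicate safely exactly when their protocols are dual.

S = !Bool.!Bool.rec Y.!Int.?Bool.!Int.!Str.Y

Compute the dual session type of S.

?Bool.?Bool.rec Y.?Int.!Bool.?Int.?Str.Y

!Bool ↦ ?Bool
  !Bool ↦ ?Bool
    rec Y ↦ rec Y  (μ self-dual)
      !Int ↦ ?Int
        ?Bool ↦ !Bool
          !Int ↦ ?Int
            !Str ↦ ?Str
              Y self-dual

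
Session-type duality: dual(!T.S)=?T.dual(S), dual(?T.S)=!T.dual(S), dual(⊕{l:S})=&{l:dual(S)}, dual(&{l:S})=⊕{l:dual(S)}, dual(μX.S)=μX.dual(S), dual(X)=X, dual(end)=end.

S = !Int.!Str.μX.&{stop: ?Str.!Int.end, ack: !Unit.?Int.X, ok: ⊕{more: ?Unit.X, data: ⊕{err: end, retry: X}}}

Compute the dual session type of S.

!Int → ?Int
  !Str → ?Str
    μX → μX  (rec unchanged)
      &{stop,ack,ok} → ⊕{stop,ack,ok}  (&→⊕)
        • stop:
          ?Str → !Str
            !Int → ?Int
              end self-dual
        • ack:
          !Unit → ?Unit
            ?Int → !Int
              X self-dual
        • ok:
          ⊕{more,data} → &{more,data}  (⊕→&)
            • more:
              ?Unit → !Unit
                X self-dual
            • data:
              ⊕{err,retry} → &{err,retry}  (⊕→&)
                • err:
                  end self-dual
                • retry:
                  X self-dual

?Int.?Str.μX.⊕{stop: !Str.?Int.end, ack: ?Unit.!Int.X, ok: &{more: !Unit.X, data: &{err: end, retry: X}}}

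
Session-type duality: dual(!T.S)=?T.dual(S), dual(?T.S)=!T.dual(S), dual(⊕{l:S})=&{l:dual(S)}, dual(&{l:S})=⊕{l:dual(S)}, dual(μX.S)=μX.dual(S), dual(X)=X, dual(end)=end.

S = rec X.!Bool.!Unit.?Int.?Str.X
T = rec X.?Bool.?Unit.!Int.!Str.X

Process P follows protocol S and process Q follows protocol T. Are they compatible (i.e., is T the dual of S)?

YES

rec X ‖ rec X  ✓ (rec unchanged)
  !Bool ‖ ?Bool  ✓
    !Unit ‖ ?Unit  ✓
      ?Int ‖ !Int  ✓
        ?Str ‖ !Str  ✓
          X ‖ X  ✓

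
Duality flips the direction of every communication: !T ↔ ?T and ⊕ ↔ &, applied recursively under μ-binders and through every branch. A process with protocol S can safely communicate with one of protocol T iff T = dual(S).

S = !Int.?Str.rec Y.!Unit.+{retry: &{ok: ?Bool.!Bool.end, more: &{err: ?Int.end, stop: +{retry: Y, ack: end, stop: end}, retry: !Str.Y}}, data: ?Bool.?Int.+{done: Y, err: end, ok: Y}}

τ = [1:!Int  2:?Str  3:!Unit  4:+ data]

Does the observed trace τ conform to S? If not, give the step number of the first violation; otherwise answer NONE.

NONE

step 1: !Int  ✓  now at ?Str.rec Y.…
step 2: ?Str  ✓  now at rec Y.…
step 3: !Unit  ✓  now at +{retry: &{ok: ?Bool.!Bool.end, more: &{err: ?Int.end, stop: +{retry: rec Y.…, ack: end, stop: end}, retry: !Str.rec Y.…}}, data: ?Bool.?Int.+{done: rec Y.…, err: end, ok: rec Y.…}}
step 4: + data  ✓  now at ?Bool.?Int.+{done: rec Y.…, err: end, ok: rec Y.…}
all 4 steps conform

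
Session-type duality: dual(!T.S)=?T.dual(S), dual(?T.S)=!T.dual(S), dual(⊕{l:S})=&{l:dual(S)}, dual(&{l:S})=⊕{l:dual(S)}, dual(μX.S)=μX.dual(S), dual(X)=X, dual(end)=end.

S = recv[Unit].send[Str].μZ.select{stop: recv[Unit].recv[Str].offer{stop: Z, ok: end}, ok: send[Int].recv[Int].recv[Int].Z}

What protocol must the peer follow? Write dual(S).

send[Unit].recv[Str].μZ.offer{stop: send[Unit].send[Str].select{stop: Z, ok: end}, ok: recv[Int].send[Int].send[Int].Z}

recv[Unit] ↦ send[Unit]
  send[Str] ↦ recv[Str]
    μZ ↦ μZ  (rec unchanged)
      select{stop,ok} ↦ offer{stop,ok}  (select→offer)
        [stop]
          recv[Unit] ↦ send[Unit]
            recv[Str] ↦ send[Str]
              offer{stop,ok} ↦ select{stop,ok}  (external→internal)
                [stop]
                  Z self-dual
                [ok]
                  end self-dual
        [ok]
          send[Int] ↦ recv[Int]
            recv[Int] ↦ send[Int]
              recv[Int] ↦ send[Int]
                Z self-dual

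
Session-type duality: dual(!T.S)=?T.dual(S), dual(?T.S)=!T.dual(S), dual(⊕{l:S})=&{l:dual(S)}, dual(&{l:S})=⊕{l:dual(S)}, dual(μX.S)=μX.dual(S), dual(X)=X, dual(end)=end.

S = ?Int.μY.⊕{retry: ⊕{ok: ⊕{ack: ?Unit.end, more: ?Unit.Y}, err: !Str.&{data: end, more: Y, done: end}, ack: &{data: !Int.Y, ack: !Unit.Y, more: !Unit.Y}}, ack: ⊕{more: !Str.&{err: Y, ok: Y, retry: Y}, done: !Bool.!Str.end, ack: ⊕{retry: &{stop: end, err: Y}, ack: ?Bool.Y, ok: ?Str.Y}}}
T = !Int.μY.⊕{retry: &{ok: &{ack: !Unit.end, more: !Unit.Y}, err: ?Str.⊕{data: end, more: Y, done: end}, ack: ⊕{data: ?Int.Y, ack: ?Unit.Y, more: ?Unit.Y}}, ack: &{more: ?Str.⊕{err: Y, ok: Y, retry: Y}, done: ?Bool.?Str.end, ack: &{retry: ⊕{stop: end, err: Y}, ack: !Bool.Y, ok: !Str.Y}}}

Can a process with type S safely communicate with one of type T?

NO

?Int ‖ !Int  match
  μY ‖ μY  match (μ self-dual)
    ⊕{retry,ack} ‖ ⊕{retry,ack}  ✗ choice polarity not flipped — not dual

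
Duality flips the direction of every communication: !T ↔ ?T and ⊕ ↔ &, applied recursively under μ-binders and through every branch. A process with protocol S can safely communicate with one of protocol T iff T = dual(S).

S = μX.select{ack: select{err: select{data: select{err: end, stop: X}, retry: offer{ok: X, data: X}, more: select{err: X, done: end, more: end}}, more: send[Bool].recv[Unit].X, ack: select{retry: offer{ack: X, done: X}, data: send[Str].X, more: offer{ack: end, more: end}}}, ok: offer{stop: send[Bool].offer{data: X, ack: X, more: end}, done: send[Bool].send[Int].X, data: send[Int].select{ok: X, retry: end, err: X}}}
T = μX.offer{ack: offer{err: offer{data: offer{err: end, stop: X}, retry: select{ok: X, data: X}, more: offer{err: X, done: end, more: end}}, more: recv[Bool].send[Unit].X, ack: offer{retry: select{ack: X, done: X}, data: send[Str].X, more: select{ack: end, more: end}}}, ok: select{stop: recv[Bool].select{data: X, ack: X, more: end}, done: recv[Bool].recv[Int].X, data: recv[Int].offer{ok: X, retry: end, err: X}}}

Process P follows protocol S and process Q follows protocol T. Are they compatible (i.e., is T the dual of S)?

NO

μX ‖ μX  match (rec unchanged)
  select{ack,ok} ‖ offer{ack,ok}  match label sets agree
    • ack:
      select{err,more,ack} ‖ offer{err,more,ack}  match label sets agree
        • err:
          select{data,retry,more} ‖ offer{data,retry,more}  match label sets agree
            • data:
              select{err,stop} ‖ offer{err,stop}  match label sets agree
                • err:
                  end ‖ end  match
                • stop:
                  X ‖ X  match
            • retry:
              offer{ok,data} ‖ select{ok,data}  match label sets agree
                • ok:
                  X ‖ X  match
                • data:
                  X ‖ X  match
            • more:
              select{err,done,more} ‖ offer{err,done,more}  match label sets agree
                • err:
                  X ‖ X  match
                • done:
                  end ‖ end  match
                • more:
                  end ‖ end  match
        • more:
          send[Bool] ‖ recv[Bool]  match
            recv[Unit] ‖ send[Unit]  match
              X ‖ X  match
        • ack:
          select{retry,data,more} ‖ offer{retry,data,more}  match label sets agree
            • retry:
              offer{ack,done} ‖ select{ack,done}  match label sets agree
                • ack:
                  X ‖ X  match
                • done:
                  X ‖ X  match
            • data:
              send[Str] ‖ send[Str]  ✗ same direction on both sides — not dual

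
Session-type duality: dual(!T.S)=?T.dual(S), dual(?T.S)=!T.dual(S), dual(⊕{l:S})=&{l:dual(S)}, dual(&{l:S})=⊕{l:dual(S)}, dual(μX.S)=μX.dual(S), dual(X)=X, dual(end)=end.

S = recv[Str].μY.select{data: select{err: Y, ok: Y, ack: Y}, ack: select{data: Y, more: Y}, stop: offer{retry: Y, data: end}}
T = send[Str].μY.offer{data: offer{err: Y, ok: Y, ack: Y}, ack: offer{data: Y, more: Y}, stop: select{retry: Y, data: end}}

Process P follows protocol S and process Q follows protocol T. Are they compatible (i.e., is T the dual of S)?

recv[Str] ‖ send[Str]  ok
  μY ‖ μY  ok (binder kept)
    select{data,ack,stop} ‖ offer{data,ack,stop}  ok labels match
      case data:
        select{err,ok,ack} ‖ offer{err,ok,ack}  ok labels match
          case err:
            Y ‖ Y  ok
          case ok:
            Y ‖ Y  ok
          case ack:
            Y ‖ Y  ok
      case ack:
        select{data,more} ‖ offer{data,more}  ok labels match
          case data:
            Y ‖ Y  ok
          case more:
            Y ‖ Y  ok
      case stop:
        offer{retry,data} ‖ select{retry,data}  ok labels match
          case retry:
            Y ‖ Y  ok
          case data:
            end ‖ end  ok

YES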